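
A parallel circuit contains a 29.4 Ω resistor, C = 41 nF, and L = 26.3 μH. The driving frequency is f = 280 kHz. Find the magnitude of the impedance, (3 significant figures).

16.4 Ω

ω = 2πf = 1.759e+06 rad/s
X_L = ωL = 46.3 Ω
X_C = 1/(ωC) = 13.9 Ω
Parallel: admittances add. Y = 1/R + 1/(jωL) + jωC
Y = (0.0340 + j0.0505) S
|Y| = 0.0609 S → |Z| = 1/|Y| = 16.4 Ω, ∠Z = −∠Y = -56.0°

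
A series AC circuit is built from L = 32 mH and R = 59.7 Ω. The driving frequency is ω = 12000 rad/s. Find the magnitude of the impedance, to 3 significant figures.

389 Ω

X_L = ωL = 384 Ω
Z = 59.7 + j384 Ω
|Z| = √(59.7² + 384²) = 389 Ω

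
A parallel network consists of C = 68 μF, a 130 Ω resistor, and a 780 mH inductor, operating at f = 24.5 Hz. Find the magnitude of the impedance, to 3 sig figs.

ω = 2πf = 153.9 rad/s
X_L = ωL = 120 Ω
X_C = 1/(ωC) = 95.5 Ω
Parallel: admittances add. Y = 1/R + 1/(jωL) + jωC
Y = (0.00769 + j0.00214) S
|Y| = 0.00798 S → |Z| = 1/|Y| = 125 Ω, ∠Z = −∠Y = -15.5°

125 Ω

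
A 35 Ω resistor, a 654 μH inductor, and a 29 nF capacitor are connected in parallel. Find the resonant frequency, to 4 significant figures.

36.55 kHz

ω₀ = 1/√(LC) = 1/√(0.000654 × 2.9e-08) = 229600 rad/s
f₀ = ω₀/(2π) = 36.55 kHz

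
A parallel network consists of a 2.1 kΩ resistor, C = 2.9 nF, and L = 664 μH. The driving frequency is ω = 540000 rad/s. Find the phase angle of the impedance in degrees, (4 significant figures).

X_L = ωL = 358.6 Ω
X_C = 1/(ωC) = 638.6 Ω
Parallel: admittances add. Y = 1/R + 1/(jωL) + jωC
Y = (0.0004762 − j0.001223) S
|Y| = 0.001312 S → |Z| = 1/|Y| = 762.0 Ω, ∠Z = −∠Y = 68.72°

68.72°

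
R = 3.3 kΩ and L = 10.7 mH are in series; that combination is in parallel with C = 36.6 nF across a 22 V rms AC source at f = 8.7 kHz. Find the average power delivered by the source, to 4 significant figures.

ω = 2πf = 54660 rad/s
X_L = ωL = 584.9 Ω
X_C = 1/(ωC) = 499.8 Ω
Branch 1 (R+jX_L): Z₁ = 3300 + j584.9 Ω, |Z₁| = 3351 Ω
Branch 2 (−jX_C): Z₂ = −j499.8 Ω
Parallel: Z = Z₁Z₂/(Z₁+Z₂), |Z| = 507.4 Ω, ∠Z = -81.43°
I = V/|Z| = 43.35 mA
P = VI cos φ = 22 × 0.04335 × cos(-81.43°) = 142.2 mW

142.2 mW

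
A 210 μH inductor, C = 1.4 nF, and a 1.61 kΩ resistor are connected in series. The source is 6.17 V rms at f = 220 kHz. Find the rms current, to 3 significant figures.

3.79 mA

ω = 2πf = 1.382e+06 rad/s
X_L = ωL = 290 Ω
X_C = 1/(ωC) = 517 Ω
Net reactance X = X_L − X_C = -226 Ω
Z = 1610 − j226 Ω
|Z| = √(1610² + 226²) = 1630 Ω
I = V/|Z| = 6.17/1630 = 3.79 mA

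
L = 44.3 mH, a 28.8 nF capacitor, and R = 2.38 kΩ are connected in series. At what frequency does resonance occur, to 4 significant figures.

ω₀ = 1/√(LC) = 1/√(0.0443 × 2.88e-08) = 28000 rad/s
f₀ = ω₀/(2π) = 4.456 kHz

4.456 kHz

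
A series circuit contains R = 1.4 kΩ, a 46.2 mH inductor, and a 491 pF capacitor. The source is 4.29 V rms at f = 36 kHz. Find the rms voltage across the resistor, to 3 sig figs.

2.98 V

ω = 2πf = 226200 rad/s
X_L = ωL = 10500 Ω
X_C = 1/(ωC) = 9000 Ω
Net reactance X = X_L − X_C = 1450 Ω
Z = 1400 + j1450 Ω
|Z| = √(1400² + 1450²) = 2010 Ω
I = V/|Z| = 2.13 mA
V_R = I·|Z_R| = 0.00213 × 1400 = 2.98 V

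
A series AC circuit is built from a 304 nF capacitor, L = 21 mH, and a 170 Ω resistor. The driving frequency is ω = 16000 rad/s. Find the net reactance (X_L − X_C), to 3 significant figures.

X_L = ωL = 336 Ω
X_C = 1/(ωC) = 206 Ω
X = 336 − 206 = 130 Ω

130 Ω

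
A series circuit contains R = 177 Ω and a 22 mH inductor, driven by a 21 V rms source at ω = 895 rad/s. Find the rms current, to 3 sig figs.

118 mA

X_L = ωL = 19.7 Ω
Z = 177 + j19.7 Ω
|Z| = √(177² + 19.7²) = 178 Ω
I = V/|Z| = 21/178 = 118 mA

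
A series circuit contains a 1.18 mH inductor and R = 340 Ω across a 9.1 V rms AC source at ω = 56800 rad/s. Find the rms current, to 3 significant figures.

X_L = ωL = 67.0 Ω
Z = 340 + j67.0 Ω
|Z| = √(340² + 67.0²) = 347 Ω
I = V/|Z| = 9.1/347 = 26.3 mA

26.3 mA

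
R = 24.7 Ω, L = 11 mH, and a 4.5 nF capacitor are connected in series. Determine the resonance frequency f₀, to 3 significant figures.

ω₀ = 1/√(LC) = 1/√(0.011 × 4.5e-09) = 142100 rad/s
f₀ = ω₀/(2π) = 22.6 kHz

22.6 kHz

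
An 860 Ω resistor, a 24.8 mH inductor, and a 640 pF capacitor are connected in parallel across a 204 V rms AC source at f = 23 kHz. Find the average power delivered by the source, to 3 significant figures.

ω = 2πf = 144500 rad/s
X_L = ωL = 3580 Ω
X_C = 1/(ωC) = 10800 Ω
Parallel: admittances add. Y = 1/R + 1/(jωL) + jωC
Y = (0.00116 − j0.000187) S
|Y| = 0.00118 S → |Z| = 1/|Y| = 849 Ω, ∠Z = −∠Y = 9.11°
I = V/|Z| = 240 mA
P = VI cos φ = 204 × 0.240 × cos(9.11°) = 48.4 W

48.4 W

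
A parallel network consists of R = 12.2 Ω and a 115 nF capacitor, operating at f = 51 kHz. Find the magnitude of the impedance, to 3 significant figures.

ω = 2πf = 320400 rad/s
X_C = 1/(ωC) = 27.1 Ω
Parallel: admittances add. Y = 1/R + jωC
Y = (0.0820 + j0.0369) S
|Y| = 0.0899 S → |Z| = 1/|Y| = 11.1 Ω, ∠Z = −∠Y = -24.2°

11.1 Ω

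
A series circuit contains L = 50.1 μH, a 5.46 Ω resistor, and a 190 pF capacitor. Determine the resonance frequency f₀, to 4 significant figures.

1.631 MHz

ω₀ = 1/√(LC) = 1/√(5.01e-05 × 1.9e-10) = 1.025e+07 rad/s
f₀ = ω₀/(2π) = 1.631 MHz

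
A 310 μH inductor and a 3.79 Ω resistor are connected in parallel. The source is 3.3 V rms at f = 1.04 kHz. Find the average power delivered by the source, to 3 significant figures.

2.87 W

ω = 2πf = 6535 rad/s
X_L = ωL = 2.03 Ω
Parallel: admittances add. Y = 1/R + 1/(jωL)
Y = (0.264 − j0.494) S
|Y| = 0.560 S → |Z| = 1/|Y| = 1.79 Ω, ∠Z = −∠Y = 61.9°
I = V/|Z| = 1.85 A
P = VI cos φ = 3.3 × 1.85 × cos(61.9°) = 2.87 W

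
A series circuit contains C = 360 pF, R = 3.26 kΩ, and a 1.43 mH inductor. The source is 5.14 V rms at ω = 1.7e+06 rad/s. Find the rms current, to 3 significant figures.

X_L = ωL = 2430 Ω
X_C = 1/(ωC) = 1630 Ω
Net reactance X = X_L − X_C = 797 Ω
Z = 3260 + j797 Ω
|Z| = √(3260² + 797²) = 3360 Ω
I = V/|Z| = 5.14/3360 = 1.53 mA

1.53 mA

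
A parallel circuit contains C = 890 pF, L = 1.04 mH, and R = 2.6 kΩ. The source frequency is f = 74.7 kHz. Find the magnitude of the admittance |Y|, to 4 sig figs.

ω = 2πf = 469400 rad/s
X_L = ωL = 488.1 Ω
X_C = 1/(ωC) = 2394 Ω
Parallel: admittances add. Y = 1/R + 1/(jωL) + jωC
Y = (0.0003846 − j0.001631) S
|Y| = 0.001676 S → |Z| = 1/|Y| = 596.8 Ω, ∠Z = −∠Y = 76.73°

1.676 mS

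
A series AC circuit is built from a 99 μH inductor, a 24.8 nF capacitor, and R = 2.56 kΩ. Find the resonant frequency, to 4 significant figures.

101.6 kHz

ω₀ = 1/√(LC) = 1/√(9.9e-05 × 2.48e-08) = 638200 rad/s
f₀ = ω₀/(2π) = 101.6 kHz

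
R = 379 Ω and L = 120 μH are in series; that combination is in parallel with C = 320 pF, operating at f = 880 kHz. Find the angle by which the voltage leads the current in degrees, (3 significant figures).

ω = 2πf = 5.529e+06 rad/s
X_L = ωL = 664 Ω
X_C = 1/(ωC) = 565 Ω
Branch 1 (R+jX_L): Z₁ = 379 + j664 Ω, |Z₁| = 764 Ω
Branch 2 (−jX_C): Z₂ = −j565 Ω
Parallel: Z = Z₁Z₂/(Z₁+Z₂), |Z| = 1100 Ω, ∠Z = -44.3°

-44.3°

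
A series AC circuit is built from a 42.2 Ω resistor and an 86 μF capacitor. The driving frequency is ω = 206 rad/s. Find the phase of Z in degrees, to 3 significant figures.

-53.2°

X_C = 1/(ωC) = 56.4 Ω
Z = 42.2 − j56.4 Ω
|Z| = √(42.2² + 56.4²) = 70.5 Ω
∠Z = arctan(-56.4/42.2) = -53.2°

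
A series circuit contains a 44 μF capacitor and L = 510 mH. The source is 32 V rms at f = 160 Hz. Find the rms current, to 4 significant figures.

ω = 2πf = 1005 rad/s
X_L = ωL = 512.7 Ω
X_C = 1/(ωC) = 22.61 Ω
Net reactance X = X_L − X_C = 490.1 Ω
Z = j490.1 Ω
|Z| = √(0² + 490.1²) = 490.1 Ω
I = V/|Z| = 32/490.1 = 65.29 mA

65.29 mA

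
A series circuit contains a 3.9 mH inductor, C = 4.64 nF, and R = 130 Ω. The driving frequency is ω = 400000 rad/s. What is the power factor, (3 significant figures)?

X_L = ωL = 1560 Ω
X_C = 1/(ωC) = 539 Ω
Net reactance X = X_L − X_C = 1020 Ω
Z = 130 + j1020 Ω
|Z| = √(130² + 1020²) = 1030 Ω
∠Z = arctan(1020/130) = 82.7°
cos φ = cos(82.7°) = 0.126

0.126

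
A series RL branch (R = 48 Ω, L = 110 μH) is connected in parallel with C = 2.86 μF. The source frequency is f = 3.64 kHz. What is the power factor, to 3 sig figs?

0.307

ω = 2πf = 22870 rad/s
X_L = ωL = 2.52 Ω
X_C = 1/(ωC) = 15.3 Ω
Branch 1 (R+jX_L): Z₁ = 48.0 + j2.52 Ω, |Z₁| = 48.1 Ω
Branch 2 (−jX_C): Z₂ = −j15.3 Ω
Parallel: Z = Z₁Z₂/(Z₁+Z₂), |Z| = 14.8 Ω, ∠Z = -72.1°
cos φ = cos(-72.1°) = 0.307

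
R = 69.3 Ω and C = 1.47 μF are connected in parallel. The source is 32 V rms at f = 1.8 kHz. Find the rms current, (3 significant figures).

ω = 2πf = 11310 rad/s
X_C = 1/(ωC) = 60.1 Ω
Parallel: admittances add. Y = 1/R + jωC
Y = (0.0144 + j0.0166) S
|Y| = 0.0220 S → |Z| = 1/|Y| = 45.4 Ω, ∠Z = −∠Y = -49.0°
I = V/|Z| = 32/45.4 = 704 mA

704 mA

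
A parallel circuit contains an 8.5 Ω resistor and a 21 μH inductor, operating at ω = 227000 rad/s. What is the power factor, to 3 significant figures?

0.489

X_L = ωL = 4.77 Ω
Parallel: admittances add. Y = 1/R + 1/(jωL)
Y = (0.118 − j0.210) S
|Y| = 0.241 S → |Z| = 1/|Y| = 4.16 Ω, ∠Z = −∠Y = 60.7°
cos φ = cos(60.7°) = 0.489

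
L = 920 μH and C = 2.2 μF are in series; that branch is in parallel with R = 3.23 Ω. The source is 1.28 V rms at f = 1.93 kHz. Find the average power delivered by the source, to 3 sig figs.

ω = 2πf = 12130 rad/s
X_L = ωL = 11.2 Ω
X_C = 1/(ωC) = 37.5 Ω
Branch 1: Z₁ = R = 3.23 Ω
Branch 2 (series LC): Z₂ = j(X_L − X_C) = −j26.3 Ω
Parallel: Z = Z₁Z₂/(Z₁+Z₂), |Z| = 3.21 Ω, ∠Z = -6.99°
I = V/|Z| = 399 mA
P = VI cos φ = 1.28 × 0.399 × cos(-6.99°) = 507 mW

507 mW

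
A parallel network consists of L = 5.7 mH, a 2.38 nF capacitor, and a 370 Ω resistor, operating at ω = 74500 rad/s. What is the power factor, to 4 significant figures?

0.7787

X_L = ωL = 424.7 Ω
X_C = 1/(ωC) = 5640 Ω
Parallel: admittances add. Y = 1/R + 1/(jωL) + jωC
Y = (0.002703 − j0.002178) S
|Y| = 0.003471 S → |Z| = 1/|Y| = 288.1 Ω, ∠Z = −∠Y = 38.86°
cos φ = cos(38.86°) = 0.7787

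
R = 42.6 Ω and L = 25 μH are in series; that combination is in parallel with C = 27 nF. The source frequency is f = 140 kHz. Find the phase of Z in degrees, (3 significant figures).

-37.4°

ω = 2πf = 879600 rad/s
X_L = ωL = 22.0 Ω
X_C = 1/(ωC) = 42.1 Ω
Branch 1 (R+jX_L): Z₁ = 42.6 + j22.0 Ω, |Z₁| = 47.9 Ω
Branch 2 (−jX_C): Z₂ = −j42.1 Ω
Parallel: Z = Z₁Z₂/(Z₁+Z₂), |Z| = 42.8 Ω, ∠Z = -37.4°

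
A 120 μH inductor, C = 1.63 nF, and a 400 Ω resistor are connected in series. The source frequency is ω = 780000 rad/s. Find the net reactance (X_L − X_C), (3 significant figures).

X_L = ωL = 93.6 Ω
X_C = 1/(ωC) = 787 Ω
X = 93.6 − 787 = -693 Ω

-693 Ω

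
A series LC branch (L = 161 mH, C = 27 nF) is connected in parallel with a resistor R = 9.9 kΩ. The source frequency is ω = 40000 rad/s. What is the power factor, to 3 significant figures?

X_L = ωL = 6440 Ω
X_C = 1/(ωC) = 926 Ω
Branch 1: Z₁ = R = 9900 Ω
Branch 2 (series LC): Z₂ = j(X_L − X_C) = j5510 Ω
Parallel: Z = Z₁Z₂/(Z₁+Z₂), |Z| = 4820 Ω, ∠Z = 60.9°
cos φ = cos(60.9°) = 0.487

0.487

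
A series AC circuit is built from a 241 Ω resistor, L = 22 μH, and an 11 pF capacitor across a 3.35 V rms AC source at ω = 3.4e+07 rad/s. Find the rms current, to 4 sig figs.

X_L = ωL = 748.0 Ω
X_C = 1/(ωC) = 2674 Ω
Net reactance X = X_L − X_C = -1926 Ω
Z = 241.0 − j1926 Ω
|Z| = √(241.0² + 1926²) = 1941 Ω
I = V/|Z| = 3.35/1941 = 1.726 mA

1.726 mA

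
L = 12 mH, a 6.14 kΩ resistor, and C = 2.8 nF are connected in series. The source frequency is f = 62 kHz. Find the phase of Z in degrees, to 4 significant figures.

31.47°

ω = 2πf = 389600 rad/s
X_L = ωL = 4675 Ω
X_C = 1/(ωC) = 916.8 Ω
Net reactance X = X_L − X_C = 3758 Ω
Z = 6140 + j3758 Ω
|Z| = √(6140² + 3758²) = 7199 Ω
∠Z = arctan(3758/6140) = 31.47°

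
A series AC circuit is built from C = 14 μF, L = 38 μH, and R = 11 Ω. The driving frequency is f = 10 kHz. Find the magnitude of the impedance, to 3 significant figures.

11.1 Ω

ω = 2πf = 62830 rad/s
X_L = ωL = 2.39 Ω
X_C = 1/(ωC) = 1.14 Ω
Net reactance X = X_L − X_C = 1.25 Ω
Z = 11.0 + j1.25 Ω
|Z| = √(11.0² + 1.25²) = 11.1 Ω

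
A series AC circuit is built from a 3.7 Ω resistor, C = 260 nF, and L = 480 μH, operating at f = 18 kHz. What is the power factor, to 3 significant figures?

0.179

ω = 2πf = 113100 rad/s
X_L = ωL = 54.3 Ω
X_C = 1/(ωC) = 34.0 Ω
Net reactance X = X_L − X_C = 20.3 Ω
Z = 3.70 + j20.3 Ω
|Z| = √(3.70² + 20.3²) = 20.6 Ω
∠Z = arctan(20.3/3.70) = 79.7°
cos φ = cos(79.7°) = 0.179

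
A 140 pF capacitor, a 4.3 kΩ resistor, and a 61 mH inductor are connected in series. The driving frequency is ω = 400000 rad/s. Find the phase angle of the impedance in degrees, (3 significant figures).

56.7°

X_L = ωL = 24400 Ω
X_C = 1/(ωC) = 17900 Ω
Net reactance X = X_L − X_C = 6540 Ω
Z = 4300 + j6540 Ω
|Z| = √(4300² + 6540²) = 7830 Ω
∠Z = arctan(6540/4300) = 56.7°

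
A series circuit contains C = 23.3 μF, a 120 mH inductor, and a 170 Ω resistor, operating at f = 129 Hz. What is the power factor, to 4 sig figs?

0.9677

ω = 2πf = 810.5 rad/s
X_L = ωL = 97.26 Ω
X_C = 1/(ωC) = 52.95 Ω
Net reactance X = X_L − X_C = 44.31 Ω
Z = 170.0 + j44.31 Ω
|Z| = √(170.0² + 44.31²) = 175.7 Ω
∠Z = arctan(44.31/170.0) = 14.61°
cos φ = cos(14.61°) = 0.9677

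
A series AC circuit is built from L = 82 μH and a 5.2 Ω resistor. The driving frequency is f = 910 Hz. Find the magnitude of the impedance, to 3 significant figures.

5.22 Ω

ω = 2πf = 5718 rad/s
X_L = ωL = 0.469 Ω
Z = 5.20 + j0.469 Ω
|Z| = √(5.20² + 0.469²) = 5.22 Ω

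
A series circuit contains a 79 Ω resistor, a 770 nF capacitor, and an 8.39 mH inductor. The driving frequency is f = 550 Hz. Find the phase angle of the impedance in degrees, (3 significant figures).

-77.2°

ω = 2πf = 3456 rad/s
X_L = ωL = 29.0 Ω
X_C = 1/(ωC) = 376 Ω
Net reactance X = X_L − X_C = -347 Ω
Z = 79.0 − j347 Ω
|Z| = √(79.0² + 347²) = 356 Ω
∠Z = arctan(-347/79.0) = -77.2°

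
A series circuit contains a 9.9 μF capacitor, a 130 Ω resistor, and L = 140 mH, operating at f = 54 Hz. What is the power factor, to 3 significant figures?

ω = 2πf = 339.3 rad/s
X_L = ωL = 47.5 Ω
X_C = 1/(ωC) = 298 Ω
Net reactance X = X_L − X_C = -250 Ω
Z = 130 − j250 Ω
|Z| = √(130² + 250²) = 282 Ω
∠Z = arctan(-250/130) = -62.5°
cos φ = cos(-62.5°) = 0.461

0.461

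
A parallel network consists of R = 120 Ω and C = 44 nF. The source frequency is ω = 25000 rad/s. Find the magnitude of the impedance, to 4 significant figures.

119.0 Ω

X_C = 1/(ωC) = 909.1 Ω
Parallel: admittances add. Y = 1/R + jωC
Y = (0.008333 + j0.001100) S
|Y| = 0.008406 S → |Z| = 1/|Y| = 119.0 Ω, ∠Z = −∠Y = -7.520°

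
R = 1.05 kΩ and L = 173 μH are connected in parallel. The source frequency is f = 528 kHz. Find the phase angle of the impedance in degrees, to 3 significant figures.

ω = 2πf = 3.318e+06 rad/s
X_L = ωL = 574 Ω
Parallel: admittances add. Y = 1/R + 1/(jωL)
Y = (0.000952 − j0.00174) S
|Y| = 0.00199 S → |Z| = 1/|Y| = 504 Ω, ∠Z = −∠Y = 61.3°

61.3°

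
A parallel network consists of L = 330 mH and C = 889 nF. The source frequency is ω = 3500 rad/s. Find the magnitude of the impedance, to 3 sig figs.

X_L = ωL = 1160 Ω
X_C = 1/(ωC) = 321 Ω
Parallel: admittances add. Y = 1/(jωL) + jωC
Y = (0 + j0.00225) S
|Y| = 0.00225 S → |Z| = 1/|Y| = 445 Ω, ∠Z = −∠Y = -90.0°

445 Ω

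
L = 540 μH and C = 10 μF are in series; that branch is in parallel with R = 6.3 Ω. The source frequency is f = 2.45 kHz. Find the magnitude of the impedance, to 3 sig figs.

1.75 Ω

ω = 2πf = 15390 rad/s
X_L = ωL = 8.31 Ω
X_C = 1/(ωC) = 6.50 Ω
Branch 1: Z₁ = R = 6.30 Ω
Branch 2 (series LC): Z₂ = j(X_L − X_C) = j1.82 Ω
Parallel: Z = Z₁Z₂/(Z₁+Z₂), |Z| = 1.75 Ω, ∠Z = 73.9°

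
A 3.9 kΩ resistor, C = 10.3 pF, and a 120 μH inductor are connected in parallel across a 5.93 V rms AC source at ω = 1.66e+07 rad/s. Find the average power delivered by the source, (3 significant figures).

9.02 mW

X_L = ωL = 1990 Ω
X_C = 1/(ωC) = 5850 Ω
Parallel: admittances add. Y = 1/R + 1/(jωL) + jωC
Y = (0.000256 − j0.000331) S
|Y| = 0.000419 S → |Z| = 1/|Y| = 2390 Ω, ∠Z = −∠Y = 52.2°
I = V/|Z| = 2.48 mA
P = VI cos φ = 5.93 × 0.00248 × cos(52.2°) = 9.02 mW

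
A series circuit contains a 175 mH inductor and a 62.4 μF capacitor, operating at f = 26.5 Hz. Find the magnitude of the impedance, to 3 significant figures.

67.1 Ω

ω = 2πf = 166.5 rad/s
X_L = ωL = 29.1 Ω
X_C = 1/(ωC) = 96.2 Ω
Net reactance X = X_L − X_C = -67.1 Ω
Z = − j67.1 Ω
|Z| = √(0² + 67.1²) = 67.1 Ω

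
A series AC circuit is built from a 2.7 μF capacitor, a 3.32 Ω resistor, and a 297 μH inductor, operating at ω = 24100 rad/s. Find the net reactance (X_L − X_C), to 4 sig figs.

X_L = ωL = 7.158 Ω
X_C = 1/(ωC) = 15.37 Ω
X = 7.158 − 15.37 = -8.210 Ω

-8.210 Ω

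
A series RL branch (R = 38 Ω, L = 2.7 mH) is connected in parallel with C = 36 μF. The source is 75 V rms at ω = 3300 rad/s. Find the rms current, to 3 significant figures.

8.68 A

X_L = ωL = 8.91 Ω
X_C = 1/(ωC) = 8.42 Ω
Branch 1 (R+jX_L): Z₁ = 38.0 + j8.91 Ω, |Z₁| = 39.0 Ω
Branch 2 (−jX_C): Z₂ = −j8.42 Ω
Parallel: Z = Z₁Z₂/(Z₁+Z₂), |Z| = 8.65 Ω, ∠Z = -77.5°
I = V/|Z| = 75/8.65 = 8.68 A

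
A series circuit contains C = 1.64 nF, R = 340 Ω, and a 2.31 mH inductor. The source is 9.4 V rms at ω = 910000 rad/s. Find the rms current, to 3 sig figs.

6.39 mA

X_L = ωL = 2100 Ω
X_C = 1/(ωC) = 670 Ω
Net reactance X = X_L − X_C = 1430 Ω
Z = 340 + j1430 Ω
|Z| = √(340² + 1430²) = 1470 Ω
I = V/|Z| = 9.4/1470 = 6.39 mA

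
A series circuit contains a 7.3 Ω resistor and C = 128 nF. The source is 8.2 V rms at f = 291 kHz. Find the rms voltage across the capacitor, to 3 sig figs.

ω = 2πf = 1.828e+06 rad/s
X_C = 1/(ωC) = 4.27 Ω
Z = 7.30 − j4.27 Ω
|Z| = √(7.30² + 4.27²) = 8.46 Ω
I = V/|Z| = 969 mA
V_C = I·|Z_C| = 0.969 × 4.27 = 4.14 V

4.14 V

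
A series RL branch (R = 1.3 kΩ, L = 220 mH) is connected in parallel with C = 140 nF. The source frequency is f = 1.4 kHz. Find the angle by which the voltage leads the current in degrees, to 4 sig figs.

ω = 2πf = 8796 rad/s
X_L = ωL = 1935 Ω
X_C = 1/(ωC) = 812.0 Ω
Branch 1 (R+jX_L): Z₁ = 1300 + j1935 Ω, |Z₁| = 2331 Ω
Branch 2 (−jX_C): Z₂ = −j812.0 Ω
Parallel: Z = Z₁Z₂/(Z₁+Z₂), |Z| = 1102 Ω, ∠Z = -74.72°

-74.72°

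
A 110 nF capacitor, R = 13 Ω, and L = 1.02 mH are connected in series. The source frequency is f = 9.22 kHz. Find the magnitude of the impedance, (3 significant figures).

ω = 2πf = 57930 rad/s
X_L = ωL = 59.1 Ω
X_C = 1/(ωC) = 157 Ω
Net reactance X = X_L − X_C = -97.8 Ω
Z = 13.0 − j97.8 Ω
|Z| = √(13.0² + 97.8²) = 98.7 Ω

98.7 Ω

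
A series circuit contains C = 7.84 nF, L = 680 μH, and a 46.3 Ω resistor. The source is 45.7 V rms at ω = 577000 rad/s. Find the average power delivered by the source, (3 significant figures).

3.07 W

X_L = ωL = 392 Ω
X_C = 1/(ωC) = 221 Ω
Net reactance X = X_L − X_C = 171 Ω
Z = 46.3 + j171 Ω
|Z| = √(46.3² + 171²) = 177 Ω
∠Z = arctan(171/46.3) = 74.9°
I = V/|Z| = 258 mA
P = VI cos φ = 45.7 × 0.258 × cos(74.9°) = 3.07 W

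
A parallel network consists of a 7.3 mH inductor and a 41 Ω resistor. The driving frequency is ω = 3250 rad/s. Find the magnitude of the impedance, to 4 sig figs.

20.53 Ω

X_L = ωL = 23.73 Ω
Parallel: admittances add. Y = 1/R + 1/(jωL)
Y = (0.02439 − j0.04215) S
|Y| = 0.04870 S → |Z| = 1/|Y| = 20.53 Ω, ∠Z = −∠Y = 59.94°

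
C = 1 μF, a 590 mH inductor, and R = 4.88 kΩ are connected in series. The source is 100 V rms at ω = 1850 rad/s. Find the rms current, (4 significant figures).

X_L = ωL = 1092 Ω
X_C = 1/(ωC) = 540.5 Ω
Net reactance X = X_L − X_C = 551.0 Ω
Z = 4880 + j551.0 Ω
|Z| = √(4880² + 551.0²) = 4911 Ω
I = V/|Z| = 100/4911 = 20.36 mA

20.36 mA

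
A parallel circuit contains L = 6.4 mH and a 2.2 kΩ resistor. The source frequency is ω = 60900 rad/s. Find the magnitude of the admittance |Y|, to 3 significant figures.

X_L = ωL = 390 Ω
Parallel: admittances add. Y = 1/R + 1/(jωL)
Y = (0.000455 − j0.00257) S
|Y| = 0.00261 S → |Z| = 1/|Y| = 384 Ω, ∠Z = −∠Y = 80.0°

2.61 mS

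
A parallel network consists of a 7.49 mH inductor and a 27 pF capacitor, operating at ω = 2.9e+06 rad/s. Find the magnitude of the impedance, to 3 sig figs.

31000 Ω

X_L = ωL = 21700 Ω
X_C = 1/(ωC) = 12800 Ω
Parallel: admittances add. Y = 1/(jωL) + jωC
Y = (0 + j3.23e-05) S
|Y| = 3.23e-05 S → |Z| = 1/|Y| = 31000 Ω, ∠Z = −∠Y = -90.0°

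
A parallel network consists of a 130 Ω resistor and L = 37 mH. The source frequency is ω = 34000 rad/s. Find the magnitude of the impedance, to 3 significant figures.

X_L = ωL = 1260 Ω
Parallel: admittances add. Y = 1/R + 1/(jωL)
Y = (0.00769 − j0.000795) S
|Y| = 0.00773 S → |Z| = 1/|Y| = 129 Ω, ∠Z = −∠Y = 5.90°

129 Ω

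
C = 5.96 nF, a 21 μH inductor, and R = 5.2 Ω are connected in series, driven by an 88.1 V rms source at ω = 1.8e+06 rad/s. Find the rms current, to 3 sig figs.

X_L = ωL = 37.8 Ω
X_C = 1/(ωC) = 93.2 Ω
Net reactance X = X_L − X_C = -55.4 Ω
Z = 5.20 − j55.4 Ω
|Z| = √(5.20² + 55.4²) = 55.7 Ω
I = V/|Z| = 88.1/55.7 = 1.58 A

1.58 A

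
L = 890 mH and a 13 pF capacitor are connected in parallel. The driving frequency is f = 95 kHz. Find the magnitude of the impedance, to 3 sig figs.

170000 Ω

ω = 2πf = 596900 rad/s
X_L = ωL = 531000 Ω
X_C = 1/(ωC) = 129000 Ω
Parallel: admittances add. Y = 1/(jωL) + jωC
Y = (0 + j5.88e-06) S
|Y| = 5.88e-06 S → |Z| = 1/|Y| = 170000 Ω, ∠Z = −∠Y = -90.0°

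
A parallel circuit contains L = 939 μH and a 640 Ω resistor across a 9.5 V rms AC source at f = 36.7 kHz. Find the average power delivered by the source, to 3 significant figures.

141 mW

ω = 2πf = 230600 rad/s
X_L = ωL = 217 Ω
Parallel: admittances add. Y = 1/R + 1/(jωL)
Y = (0.00156 − j0.00462) S
|Y| = 0.00488 S → |Z| = 1/|Y| = 205 Ω, ∠Z = −∠Y = 71.3°
I = V/|Z| = 46.3 mA
P = VI cos φ = 9.5 × 0.0463 × cos(71.3°) = 141 mW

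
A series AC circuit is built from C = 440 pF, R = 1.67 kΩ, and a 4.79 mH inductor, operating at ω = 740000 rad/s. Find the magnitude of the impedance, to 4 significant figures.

X_L = ωL = 3545 Ω
X_C = 1/(ωC) = 3071 Ω
Net reactance X = X_L − X_C = 473.3 Ω
Z = 1670 + j473.3 Ω
|Z| = √(1670² + 473.3²) = 1736 Ω

1736 Ω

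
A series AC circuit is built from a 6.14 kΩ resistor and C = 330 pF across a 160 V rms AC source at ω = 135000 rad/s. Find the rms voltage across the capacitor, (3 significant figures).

X_C = 1/(ωC) = 22400 Ω
Z = 6140 − j22400 Ω
|Z| = √(6140² + 22400²) = 23300 Ω
I = V/|Z| = 6.88 mA
V_C = I·|Z_C| = 0.00688 × 22400 = 154 V

154 V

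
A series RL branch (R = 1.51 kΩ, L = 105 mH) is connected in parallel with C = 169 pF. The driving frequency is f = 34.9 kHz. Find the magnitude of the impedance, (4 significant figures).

146900 Ω

ω = 2πf = 219300 rad/s
X_L = ωL = 23020 Ω
X_C = 1/(ωC) = 26980 Ω
Branch 1 (R+jX_L): Z₁ = 1510 + j23020 Ω, |Z₁| = 23070 Ω
Branch 2 (−jX_C): Z₂ = −j26980 Ω
Parallel: Z = Z₁Z₂/(Z₁+Z₂), |Z| = 146900 Ω, ∠Z = 65.37°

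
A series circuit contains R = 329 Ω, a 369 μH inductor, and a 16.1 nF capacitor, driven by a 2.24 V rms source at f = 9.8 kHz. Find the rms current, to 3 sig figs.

ω = 2πf = 61580 rad/s
X_L = ωL = 22.7 Ω
X_C = 1/(ωC) = 1010 Ω
Net reactance X = X_L − X_C = -986 Ω
Z = 329 − j986 Ω
|Z| = √(329² + 986²) = 1040 Ω
I = V/|Z| = 2.24/1040 = 2.16 mA

2.16 mA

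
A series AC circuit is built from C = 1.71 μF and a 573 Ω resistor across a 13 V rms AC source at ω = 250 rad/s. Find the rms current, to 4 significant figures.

X_C = 1/(ωC) = 2339 Ω
Z = 573.0 − j2339 Ω
|Z| = √(573.0² + 2339²) = 2408 Ω
I = V/|Z| = 13/2408 = 5.398 mA

5.398 mA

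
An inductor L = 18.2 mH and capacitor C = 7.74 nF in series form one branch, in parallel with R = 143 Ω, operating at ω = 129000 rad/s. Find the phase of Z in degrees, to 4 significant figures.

X_L = ωL = 2348 Ω
X_C = 1/(ωC) = 1002 Ω
Branch 1: Z₁ = R = 143.0 Ω
Branch 2 (series LC): Z₂ = j(X_L − X_C) = j1346 Ω
Parallel: Z = Z₁Z₂/(Z₁+Z₂), |Z| = 142.2 Ω, ∠Z = 6.063°

6.063°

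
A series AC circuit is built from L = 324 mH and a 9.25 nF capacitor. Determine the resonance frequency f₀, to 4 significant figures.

2.907 kHz

ω₀ = 1/√(LC) = 1/√(0.324 × 9.25e-09) = 18270 rad/s
f₀ = ω₀/(2π) = 2.907 kHz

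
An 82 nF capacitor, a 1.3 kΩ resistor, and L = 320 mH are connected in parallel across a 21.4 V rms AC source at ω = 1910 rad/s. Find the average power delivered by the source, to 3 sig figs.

X_L = ωL = 611 Ω
X_C = 1/(ωC) = 6380 Ω
Parallel: admittances add. Y = 1/R + 1/(jωL) + jωC
Y = (0.000769 − j0.00148) S
|Y| = 0.00167 S → |Z| = 1/|Y| = 600 Ω, ∠Z = −∠Y = 62.5°
I = V/|Z| = 35.7 mA
P = VI cos φ = 21.4 × 0.0357 × cos(62.5°) = 352 mW

352 mW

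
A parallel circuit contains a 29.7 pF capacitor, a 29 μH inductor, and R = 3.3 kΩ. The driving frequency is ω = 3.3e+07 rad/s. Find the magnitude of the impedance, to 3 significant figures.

X_L = ωL = 957 Ω
X_C = 1/(ωC) = 1020 Ω
Parallel: admittances add. Y = 1/R + 1/(jωL) + jωC
Y = (0.000303 − j6.48e-05) S
|Y| = 0.000310 S → |Z| = 1/|Y| = 3230 Ω, ∠Z = −∠Y = 12.1°

3230 Ω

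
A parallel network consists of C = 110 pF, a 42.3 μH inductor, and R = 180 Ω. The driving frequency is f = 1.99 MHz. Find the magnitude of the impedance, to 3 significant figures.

179 Ω

ω = 2πf = 1.25e+07 rad/s
X_L = ωL = 529 Ω
X_C = 1/(ωC) = 727 Ω
Parallel: admittances add. Y = 1/R + 1/(jωL) + jωC
Y = (0.00556 − j0.000515) S
|Y| = 0.00558 S → |Z| = 1/|Y| = 179 Ω, ∠Z = −∠Y = 5.30°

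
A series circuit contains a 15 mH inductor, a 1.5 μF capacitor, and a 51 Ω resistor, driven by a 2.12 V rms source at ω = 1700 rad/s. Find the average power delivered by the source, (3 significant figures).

X_L = ωL = 25.5 Ω
X_C = 1/(ωC) = 392 Ω
Net reactance X = X_L − X_C = -367 Ω
Z = 51.0 − j367 Ω
|Z| = √(51.0² + 367²) = 370 Ω
∠Z = arctan(-367/51.0) = -82.1°
I = V/|Z| = 5.73 mA
P = VI cos φ = 2.12 × 0.00573 × cos(-82.1°) = 1.67 mW

1.67 mW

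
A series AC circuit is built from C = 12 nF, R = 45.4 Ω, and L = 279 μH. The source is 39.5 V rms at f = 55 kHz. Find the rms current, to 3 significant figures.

260 mA

ω = 2πf = 345600 rad/s
X_L = ωL = 96.4 Ω
X_C = 1/(ωC) = 241 Ω
Net reactance X = X_L − X_C = -145 Ω
Z = 45.4 − j145 Ω
|Z| = √(45.4² + 145²) = 152 Ω
I = V/|Z| = 39.5/152 = 260 mA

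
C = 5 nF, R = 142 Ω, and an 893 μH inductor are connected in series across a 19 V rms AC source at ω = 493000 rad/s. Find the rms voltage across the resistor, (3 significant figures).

X_L = ωL = 440 Ω
X_C = 1/(ωC) = 406 Ω
Net reactance X = X_L − X_C = 34.6 Ω
Z = 142 + j34.6 Ω
|Z| = √(142² + 34.6²) = 146 Ω
I = V/|Z| = 130 mA
V_R = I·|Z_R| = 0.130 × 142 = 18.5 V

18.5 V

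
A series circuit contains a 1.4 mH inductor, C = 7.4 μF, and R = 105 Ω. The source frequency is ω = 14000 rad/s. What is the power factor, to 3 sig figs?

0.996

X_L = ωL = 19.6 Ω
X_C = 1/(ωC) = 9.65 Ω
Net reactance X = X_L − X_C = 9.95 Ω
Z = 105 + j9.95 Ω
|Z| = √(105² + 9.95²) = 105 Ω
∠Z = arctan(9.95/105) = 5.41°
cos φ = cos(5.41°) = 0.996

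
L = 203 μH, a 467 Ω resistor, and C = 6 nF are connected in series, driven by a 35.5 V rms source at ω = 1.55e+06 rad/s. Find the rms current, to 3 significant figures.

69.5 mA

X_L = ωL = 315 Ω
X_C = 1/(ωC) = 108 Ω
Net reactance X = X_L − X_C = 207 Ω
Z = 467 + j207 Ω
|Z| = √(467² + 207²) = 511 Ω
I = V/|Z| = 35.5/511 = 69.5 mA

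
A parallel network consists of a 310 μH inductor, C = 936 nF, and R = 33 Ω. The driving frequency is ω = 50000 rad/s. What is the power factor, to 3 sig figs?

0.863

X_L = ωL = 15.5 Ω
X_C = 1/(ωC) = 21.4 Ω
Parallel: admittances add. Y = 1/R + 1/(jωL) + jωC
Y = (0.0303 − j0.0177) S
|Y| = 0.0351 S → |Z| = 1/|Y| = 28.5 Ω, ∠Z = −∠Y = 30.3°
cos φ = cos(30.3°) = 0.863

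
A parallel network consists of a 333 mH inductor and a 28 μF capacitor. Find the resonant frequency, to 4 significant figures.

52.12 Hz

ω₀ = 1/√(LC) = 1/√(0.333 × 2.8e-05) = 327.5 rad/s
f₀ = ω₀/(2π) = 52.12 Hz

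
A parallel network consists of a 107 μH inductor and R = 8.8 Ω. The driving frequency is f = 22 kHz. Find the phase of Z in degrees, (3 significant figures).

ω = 2πf = 138200 rad/s
X_L = ωL = 14.8 Ω
Parallel: admittances add. Y = 1/R + 1/(jωL)
Y = (0.114 − j0.0676) S
|Y| = 0.132 S → |Z| = 1/|Y| = 7.56 Ω, ∠Z = −∠Y = 30.8°

30.8°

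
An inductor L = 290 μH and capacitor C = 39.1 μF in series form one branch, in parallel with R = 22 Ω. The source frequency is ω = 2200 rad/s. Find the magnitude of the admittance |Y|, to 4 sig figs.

X_L = ωL = 0.6380 Ω
X_C = 1/(ωC) = 11.63 Ω
Branch 1: Z₁ = R = 22.00 Ω
Branch 2 (series LC): Z₂ = j(X_L − X_C) = −j10.99 Ω
Parallel: Z = Z₁Z₂/(Z₁+Z₂), |Z| = 9.830 Ω, ∠Z = -63.46°
|Y| = 1/|Z| = 101.7 mS

101.7 mS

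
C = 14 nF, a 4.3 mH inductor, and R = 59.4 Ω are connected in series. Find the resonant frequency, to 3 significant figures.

20.5 kHz

ω₀ = 1/√(LC) = 1/√(0.0043 × 1.4e-08) = 128900 rad/s
f₀ = ω₀/(2π) = 20.5 kHz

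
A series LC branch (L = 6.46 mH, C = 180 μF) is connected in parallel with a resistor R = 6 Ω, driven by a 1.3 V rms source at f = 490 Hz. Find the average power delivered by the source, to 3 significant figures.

282 mW

ω = 2πf = 3079 rad/s
X_L = ωL = 19.9 Ω
X_C = 1/(ωC) = 1.80 Ω
Branch 1: Z₁ = R = 6.00 Ω
Branch 2 (series LC): Z₂ = j(X_L − X_C) = j18.1 Ω
Parallel: Z = Z₁Z₂/(Z₁+Z₂), |Z| = 5.69 Ω, ∠Z = 18.4°
I = V/|Z| = 228 mA
P = VI cos φ = 1.3 × 0.228 × cos(18.4°) = 282 mW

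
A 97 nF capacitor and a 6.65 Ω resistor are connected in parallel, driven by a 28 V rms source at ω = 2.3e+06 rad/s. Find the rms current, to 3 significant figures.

X_C = 1/(ωC) = 4.48 Ω
Parallel: admittances add. Y = 1/R + jωC
Y = (0.150 + j0.223) S
|Y| = 0.269 S → |Z| = 1/|Y| = 3.72 Ω, ∠Z = −∠Y = -56.0°
I = V/|Z| = 28/3.72 = 7.53 A

7.53 A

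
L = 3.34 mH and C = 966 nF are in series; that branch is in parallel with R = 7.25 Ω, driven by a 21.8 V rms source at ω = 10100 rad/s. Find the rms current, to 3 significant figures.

X_L = ωL = 33.7 Ω
X_C = 1/(ωC) = 102 Ω
Branch 1: Z₁ = R = 7.25 Ω
Branch 2 (series LC): Z₂ = j(X_L − X_C) = −j68.8 Ω
Parallel: Z = Z₁Z₂/(Z₁+Z₂), |Z| = 7.21 Ω, ∠Z = -6.02°
I = V/|Z| = 21.8/7.21 = 3.02 A

3.02 A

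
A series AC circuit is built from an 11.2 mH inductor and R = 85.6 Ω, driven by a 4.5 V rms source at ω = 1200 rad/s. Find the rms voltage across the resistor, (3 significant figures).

4.45 V

X_L = ωL = 13.4 Ω
Z = 85.6 + j13.4 Ω
|Z| = √(85.6² + 13.4²) = 86.6 Ω
I = V/|Z| = 51.9 mA
V_R = I·|Z_R| = 0.0519 × 85.6 = 4.45 V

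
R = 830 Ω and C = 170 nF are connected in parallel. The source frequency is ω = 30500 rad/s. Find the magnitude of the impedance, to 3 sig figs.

X_C = 1/(ωC) = 193 Ω
Parallel: admittances add. Y = 1/R + jωC
Y = (0.00120 + j0.00518) S
|Y| = 0.00532 S → |Z| = 1/|Y| = 188 Ω, ∠Z = −∠Y = -76.9°

188 Ω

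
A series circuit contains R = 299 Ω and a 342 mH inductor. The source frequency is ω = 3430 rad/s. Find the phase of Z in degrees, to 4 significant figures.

X_L = ωL = 1173 Ω
Z = 299.0 + j1173 Ω
|Z| = √(299.0² + 1173²) = 1211 Ω
∠Z = arctan(1173/299.0) = 75.70°

75.70°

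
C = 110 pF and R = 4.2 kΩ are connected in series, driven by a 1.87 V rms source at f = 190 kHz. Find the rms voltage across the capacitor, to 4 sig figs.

ω = 2πf = 1.194e+06 rad/s
X_C = 1/(ωC) = 7615 Ω
Z = 4200 − j7615 Ω
|Z| = √(4200² + 7615²) = 8697 Ω
I = V/|Z| = 215.0 μA
V_C = I·|Z_C| = 0.0002150 × 7615 = 1.637 V

1.637 V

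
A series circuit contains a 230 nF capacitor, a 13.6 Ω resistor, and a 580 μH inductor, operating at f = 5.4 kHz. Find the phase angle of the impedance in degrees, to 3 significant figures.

ω = 2πf = 33930 rad/s
X_L = ωL = 19.7 Ω
X_C = 1/(ωC) = 128 Ω
Net reactance X = X_L − X_C = -108 Ω
Z = 13.6 − j108 Ω
|Z| = √(13.6² + 108²) = 109 Ω
∠Z = arctan(-108/13.6) = -82.9°

-82.9°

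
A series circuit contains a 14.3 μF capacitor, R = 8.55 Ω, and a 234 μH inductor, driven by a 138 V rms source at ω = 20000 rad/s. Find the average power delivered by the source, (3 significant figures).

X_L = ωL = 4.68 Ω
X_C = 1/(ωC) = 3.50 Ω
Net reactance X = X_L − X_C = 1.18 Ω
Z = 8.55 + j1.18 Ω
|Z| = √(8.55² + 1.18²) = 8.63 Ω
∠Z = arctan(1.18/8.55) = 7.88°
I = V/|Z| = 16.0 A
P = VI cos φ = 138 × 16.0 × cos(7.88°) = 2.19 kW

2.19 kW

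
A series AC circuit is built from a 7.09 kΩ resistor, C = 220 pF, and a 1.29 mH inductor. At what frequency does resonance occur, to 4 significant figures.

ω₀ = 1/√(LC) = 1/√(0.00129 × 2.2e-10) = 1.877e+06 rad/s
f₀ = ω₀/(2π) = 298.8 kHz

298.8 kHz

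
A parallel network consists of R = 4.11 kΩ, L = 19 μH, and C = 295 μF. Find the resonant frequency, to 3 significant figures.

2.13 kHz

ω₀ = 1/√(LC) = 1/√(1.9e-05 × 0.000295) = 13360 rad/s
f₀ = ω₀/(2π) = 2.13 kHz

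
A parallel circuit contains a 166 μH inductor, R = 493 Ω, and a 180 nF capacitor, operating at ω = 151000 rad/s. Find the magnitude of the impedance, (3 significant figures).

X_L = ωL = 25.1 Ω
X_C = 1/(ωC) = 36.8 Ω
Parallel: admittances add. Y = 1/R + 1/(jωL) + jωC
Y = (0.00203 − j0.0127) S
|Y| = 0.0129 S → |Z| = 1/|Y| = 77.7 Ω, ∠Z = −∠Y = 80.9°

77.7 Ω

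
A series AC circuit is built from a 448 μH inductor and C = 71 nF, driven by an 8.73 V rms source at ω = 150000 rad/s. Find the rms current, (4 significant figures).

X_L = ωL = 67.20 Ω
X_C = 1/(ωC) = 93.90 Ω
Net reactance X = X_L − X_C = -26.70 Ω
Z = − j26.70 Ω
|Z| = √(0² + 26.70²) = 26.70 Ω
I = V/|Z| = 8.73/26.70 = 327.0 mA

327.0 mA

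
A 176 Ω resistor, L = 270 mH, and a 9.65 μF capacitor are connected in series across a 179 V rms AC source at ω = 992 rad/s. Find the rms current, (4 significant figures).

X_L = ωL = 267.8 Ω
X_C = 1/(ωC) = 104.5 Ω
Net reactance X = X_L − X_C = 163.4 Ω
Z = 176.0 + j163.4 Ω
|Z| = √(176.0² + 163.4²) = 240.1 Ω
I = V/|Z| = 179/240.1 = 745.4 mA

745.4 mA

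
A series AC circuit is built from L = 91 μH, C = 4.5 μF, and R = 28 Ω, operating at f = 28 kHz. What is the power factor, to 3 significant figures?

ω = 2πf = 175900 rad/s
X_L = ωL = 16.0 Ω
X_C = 1/(ωC) = 1.26 Ω
Net reactance X = X_L − X_C = 14.7 Ω
Z = 28.0 + j14.7 Ω
|Z| = √(28.0² + 14.7²) = 31.6 Ω
∠Z = arctan(14.7/28.0) = 27.8°
cos φ = cos(27.8°) = 0.885

0.885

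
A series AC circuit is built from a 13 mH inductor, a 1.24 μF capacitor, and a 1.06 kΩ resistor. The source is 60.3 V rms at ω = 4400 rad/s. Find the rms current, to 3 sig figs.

56.5 mA

X_L = ωL = 57.2 Ω
X_C = 1/(ωC) = 183 Ω
Net reactance X = X_L − X_C = -126 Ω
Z = 1060 − j126 Ω
|Z| = √(1060² + 126²) = 1070 Ω
I = V/|Z| = 60.3/1070 = 56.5 mA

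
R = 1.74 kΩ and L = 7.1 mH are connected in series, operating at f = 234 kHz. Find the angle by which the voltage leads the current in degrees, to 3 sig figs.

ω = 2πf = 1.47e+06 rad/s
X_L = ωL = 10400 Ω
Z = 1740 + j10400 Ω
|Z| = √(1740² + 10400²) = 10600 Ω
∠Z = arctan(10400/1740) = 80.5°

80.5°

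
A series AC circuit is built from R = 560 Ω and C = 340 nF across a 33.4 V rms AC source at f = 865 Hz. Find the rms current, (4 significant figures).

ω = 2πf = 5435 rad/s
X_C = 1/(ωC) = 541.2 Ω
Z = 560.0 − j541.2 Ω
|Z| = √(560.0² + 541.2²) = 778.8 Ω
I = V/|Z| = 33.4/778.8 = 42.89 mA

42.89 mA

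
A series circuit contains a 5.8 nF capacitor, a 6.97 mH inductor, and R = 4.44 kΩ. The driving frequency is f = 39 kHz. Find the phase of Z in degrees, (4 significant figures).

12.75°

ω = 2πf = 245000 rad/s
X_L = ωL = 1708 Ω
X_C = 1/(ωC) = 703.6 Ω
Net reactance X = X_L − X_C = 1004 Ω
Z = 4440 + j1004 Ω
|Z| = √(4440² + 1004²) = 4552 Ω
∠Z = arctan(1004/4440) = 12.75°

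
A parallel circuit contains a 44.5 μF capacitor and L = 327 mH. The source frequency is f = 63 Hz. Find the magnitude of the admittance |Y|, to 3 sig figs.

ω = 2πf = 395.8 rad/s
X_L = ωL = 129 Ω
X_C = 1/(ωC) = 56.8 Ω
Parallel: admittances add. Y = 1/(jωL) + jωC
Y = (0 + j0.00989) S
|Y| = 0.00989 S → |Z| = 1/|Y| = 101 Ω, ∠Z = −∠Y = -90.0°

9.89 mS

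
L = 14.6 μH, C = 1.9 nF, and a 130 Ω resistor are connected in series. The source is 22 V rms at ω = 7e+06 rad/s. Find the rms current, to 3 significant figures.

166 mA

X_L = ωL = 102 Ω
X_C = 1/(ωC) = 75.2 Ω
Net reactance X = X_L − X_C = 27.0 Ω
Z = 130 + j27.0 Ω
|Z| = √(130² + 27.0²) = 133 Ω
I = V/|Z| = 22/133 = 166 mA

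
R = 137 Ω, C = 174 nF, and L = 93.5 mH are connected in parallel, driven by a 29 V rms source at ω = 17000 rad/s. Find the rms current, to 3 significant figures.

222 mA

X_L = ωL = 1590 Ω
X_C = 1/(ωC) = 338 Ω
Parallel: admittances add. Y = 1/R + 1/(jωL) + jωC
Y = (0.00730 + j0.00233) S
|Y| = 0.00766 S → |Z| = 1/|Y| = 131 Ω, ∠Z = −∠Y = -17.7°
I = V/|Z| = 29/131 = 222 mA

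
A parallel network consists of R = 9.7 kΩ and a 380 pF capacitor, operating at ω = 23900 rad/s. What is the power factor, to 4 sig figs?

X_C = 1/(ωC) = 110100 Ω
Parallel: admittances add. Y = 1/R + jωC
Y = (0.0001031 + j9.082e-06) S
|Y| = 0.0001035 S → |Z| = 1/|Y| = 9663 Ω, ∠Z = −∠Y = -5.034°
cos φ = cos(-5.034°) = 0.9961

0.9961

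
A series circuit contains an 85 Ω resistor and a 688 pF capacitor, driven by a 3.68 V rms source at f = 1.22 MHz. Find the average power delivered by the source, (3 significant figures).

26.7 mW

ω = 2πf = 7.665e+06 rad/s
X_C = 1/(ωC) = 190 Ω
Z = 85.0 − j190 Ω
|Z| = √(85.0² + 190²) = 208 Ω
∠Z = arctan(-190/85.0) = -65.9°
I = V/|Z| = 17.7 mA
P = VI cos φ = 3.68 × 0.0177 × cos(-65.9°) = 26.7 mW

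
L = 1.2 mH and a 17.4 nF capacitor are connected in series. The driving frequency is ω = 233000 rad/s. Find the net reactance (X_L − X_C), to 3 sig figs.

X_L = ωL = 280 Ω
X_C = 1/(ωC) = 247 Ω
X = 280 − 247 = 32.9 Ω

32.9 Ω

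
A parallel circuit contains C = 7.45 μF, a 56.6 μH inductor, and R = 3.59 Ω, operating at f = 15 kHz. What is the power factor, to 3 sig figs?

0.476

ω = 2πf = 94250 rad/s
X_L = ωL = 5.33 Ω
X_C = 1/(ωC) = 1.42 Ω
Parallel: admittances add. Y = 1/R + 1/(jωL) + jωC
Y = (0.279 + j0.515) S
|Y| = 0.585 S → |Z| = 1/|Y| = 1.71 Ω, ∠Z = −∠Y = -61.6°
cos φ = cos(-61.6°) = 0.476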